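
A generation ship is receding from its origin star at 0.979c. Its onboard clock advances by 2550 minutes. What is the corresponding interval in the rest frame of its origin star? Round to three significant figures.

With β = 0.979, γ = 1/√(1 − 0.979²) = 1/√0.041559 = 4.9053.
The onboard clock measures proper time, so the interval in the rest frame of its origin star is dilated: Δt = γ·Δτ = 4.9053 × 2550 minutes = 12500 minutes.

12500 minutes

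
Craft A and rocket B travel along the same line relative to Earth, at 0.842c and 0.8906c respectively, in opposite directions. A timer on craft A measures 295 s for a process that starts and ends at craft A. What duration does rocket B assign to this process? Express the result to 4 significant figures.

2104 s

The velocity of craft A relative to rocket B is (0.842 + 0.8906)c / (1 + 0.842×0.8906) = 0.99012c; relative speed 0.99012c.
At |u| = 0.99012c, γ = (1 − 0.980338)^(−1/2) = 7.1316.
Craft A's interval is proper; time dilation gives Δt_B = γΔτ = 7.1316 × 295 s = 2104 s.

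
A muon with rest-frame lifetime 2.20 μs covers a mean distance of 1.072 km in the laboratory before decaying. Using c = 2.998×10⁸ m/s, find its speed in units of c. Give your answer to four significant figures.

Let x = d/(cτ) = 1072 m / (2.998×10⁸ m/s × 2.200×10^-6 s) = 1.6253. Since d = βγcτ, x = βγ = β/√(1−β²).
Solving: β² = x²/(1+x²) = 2.6416/3.6416 = 0.725395, so β = 0.8517.

0.8517c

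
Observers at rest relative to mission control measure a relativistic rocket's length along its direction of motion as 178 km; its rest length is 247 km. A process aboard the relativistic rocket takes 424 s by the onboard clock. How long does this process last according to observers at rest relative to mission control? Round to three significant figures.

γ = L₀/L = 247/178 = 1.38764.
The same γ dilates the second interval: 1.38764 × 424 s = 588 s.

588 s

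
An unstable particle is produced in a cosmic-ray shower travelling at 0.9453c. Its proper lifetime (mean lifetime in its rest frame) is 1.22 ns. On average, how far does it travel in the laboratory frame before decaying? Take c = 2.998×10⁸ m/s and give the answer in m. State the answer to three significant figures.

1.06 m

Lorentz factor: γ = (1 − 0.89359209)^(−1/2) = 3.0656.
Lab-frame lifetime: Δt = γτ = 3.0656 × 1.22 ns = 3.74 ns.
Distance: d = vΔt = 0.9453 × 2.998×10⁸ m/s × 3.7400×10^-9 s = 1.06 m.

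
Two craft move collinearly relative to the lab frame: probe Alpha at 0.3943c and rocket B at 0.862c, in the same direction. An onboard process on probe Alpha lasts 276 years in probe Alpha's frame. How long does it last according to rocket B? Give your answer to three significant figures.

The velocity of probe Alpha relative to rocket B is (0.3943 − 0.862)c / (1 − 0.3943×0.862) = −0.70851c; relative speed 0.70851c.
γ for this relative speed: γ = 1/√(1 − 0.501986) = 1.417.
The clock on probe Alpha records proper time, so rocket B measures Δt = γΔτ = 1.417 × 276 = 391 years.

391 years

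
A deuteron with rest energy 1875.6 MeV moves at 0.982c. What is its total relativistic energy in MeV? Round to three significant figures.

9930 MeV

With β = 0.982, γ = 1/√(1 − 0.982²) = 1/√0.035676 = 5.2943.
Total energy: E = γmc² = 5.2943 × 1875.6 MeV = 9930 MeV.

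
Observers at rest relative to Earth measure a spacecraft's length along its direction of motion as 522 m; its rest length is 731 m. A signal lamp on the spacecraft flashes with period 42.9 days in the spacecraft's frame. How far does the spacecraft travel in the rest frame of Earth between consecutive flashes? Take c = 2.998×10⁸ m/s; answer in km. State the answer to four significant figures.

1.089×10^12 km

Length contraction gives γ = L₀/L = 731/522 = 1.40038.
β = √(1 − 1/γ²) = 0.70005. Lab-frame period = γτ = 1.40038×42.9 days = 60.076 days. Distance = βc × γτ = 0.70005 × 2.998×10⁸ m/s × 5190566.4 s = 1.0894×10^15 m = 1.089×10^12 km.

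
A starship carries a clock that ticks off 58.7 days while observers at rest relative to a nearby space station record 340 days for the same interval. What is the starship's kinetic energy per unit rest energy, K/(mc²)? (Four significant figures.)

4.792

γ = Δt/Δτ = 340/58.7 = 5.79216.
K/(mc²) = γ − 1 = 5.79216 − 1 = 4.792.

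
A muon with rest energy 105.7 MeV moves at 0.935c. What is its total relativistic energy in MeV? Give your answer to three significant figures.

298 MeV

γ = 1/√(1 − β²) = 1/√(1 − 0.874225) = 1/√0.125775 = 1/0.354648 = 2.8197.
Total energy: E = γmc² = 2.8197 × 105.7 MeV = 298 MeV.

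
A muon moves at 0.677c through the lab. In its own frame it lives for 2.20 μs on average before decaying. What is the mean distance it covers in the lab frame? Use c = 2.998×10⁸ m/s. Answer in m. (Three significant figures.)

607 m

γ = 1/√(1 − β²) = 1/√(1 − 0.458329) = 1/√0.541671 = 1/0.735983 = 1.3587.
Lab-frame lifetime: Δt = γτ = 1.3587 × 2.20 μs = 2.9891 μs.
Distance: d = vΔt = 0.677 × 2.998×10⁸ m/s × 2.9891×10^-6 s = 607 m.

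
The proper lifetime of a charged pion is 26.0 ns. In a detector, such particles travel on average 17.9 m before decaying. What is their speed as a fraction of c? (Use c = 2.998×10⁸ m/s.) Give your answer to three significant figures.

Let x = d/(cτ) = 17.90 m / (2.998×10⁸ m/s × 2.600×10^-8 s) = 2.2964. Since d = βγcτ, x = βγ = β/√(1−β²).
Solving: β² = x²/(1+x²) = 5.27345/6.27345 = 0.840598, so β = 0.917.

0.917c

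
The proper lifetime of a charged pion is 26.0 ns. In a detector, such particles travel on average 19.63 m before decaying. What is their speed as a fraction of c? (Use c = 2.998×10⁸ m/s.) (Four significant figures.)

d = βγcτ ⇒ βγ = d/(cτ) = 19.63 m / (7.7948 m) = 2.5183.
β = (βγ)/√(1+(βγ)²) = 2.5183/√7.34183 = 0.9294.

0.9294c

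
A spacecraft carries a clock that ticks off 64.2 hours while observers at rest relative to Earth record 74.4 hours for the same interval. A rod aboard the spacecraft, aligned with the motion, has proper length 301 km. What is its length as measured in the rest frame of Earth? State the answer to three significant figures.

γ = Δt/Δτ = 74.4/64.2 = 1.15888.
The rod contracts by the same γ: 301 km / 1.15888 = 260 km.

260 km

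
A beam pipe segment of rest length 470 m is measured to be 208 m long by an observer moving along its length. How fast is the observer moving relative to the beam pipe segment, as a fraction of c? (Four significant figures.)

0.8967c

Length contraction gives γ = L₀/L = 470/208 = 2.2596.
β = √(1 − 1/γ²) = √0.804144 = 0.8967.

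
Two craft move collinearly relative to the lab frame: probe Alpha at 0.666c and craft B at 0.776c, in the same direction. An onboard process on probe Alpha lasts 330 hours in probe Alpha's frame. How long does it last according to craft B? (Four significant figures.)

The velocity of probe Alpha relative to craft B is (0.666 − 0.776)c / (1 − 0.666×0.776) = −0.22766c; relative speed 0.22766c.
At |u| = 0.22766c, γ = (1 − 0.0518291)^(−1/2) = 1.027.
The clock on probe Alpha records proper time, so craft B measures Δt = γΔτ = 1.027 × 330 = 338.9 hours.

338.9 hours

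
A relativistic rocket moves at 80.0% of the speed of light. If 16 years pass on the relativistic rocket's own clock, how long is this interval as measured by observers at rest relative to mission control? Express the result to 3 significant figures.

γ = 1/√(1 − β²) = 1/√(1 − 0.64) = 1/√0.36 = 1/0.6 = 1.6667.
Time dilation: Δt = γ·Δτ = 1.6667 × 16 = 26.7 years.

26.7 years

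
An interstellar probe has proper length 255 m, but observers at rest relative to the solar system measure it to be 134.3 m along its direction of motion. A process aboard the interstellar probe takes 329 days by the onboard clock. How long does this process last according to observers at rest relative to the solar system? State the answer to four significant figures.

From L = L₀/γ: γ = 255/134.3 = 1.89873.
Δt = γΔτ = 1.89873 × 329 = 624.7 days.

624.7 days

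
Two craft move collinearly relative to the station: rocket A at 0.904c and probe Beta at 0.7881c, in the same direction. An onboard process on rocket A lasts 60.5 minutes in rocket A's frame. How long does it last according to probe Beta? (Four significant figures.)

66.11 minutes

Speed of rocket A in probe Beta's frame: u = (v_A − v_B)/(1 − v_A v_B/c²) = (0.904 − 0.7881)/(1 − 0.904×0.7881) = 0.1159/0.2875576 = 0.40305; |u| = 0.40305c.
At |u| = 0.40305c, γ = (1 − 0.162449)^(−1/2) = 1.0927.
Rocket A's interval is proper; time dilation gives Δt_B = γΔτ = 1.0927 × 60.5 minutes = 66.11 minutes.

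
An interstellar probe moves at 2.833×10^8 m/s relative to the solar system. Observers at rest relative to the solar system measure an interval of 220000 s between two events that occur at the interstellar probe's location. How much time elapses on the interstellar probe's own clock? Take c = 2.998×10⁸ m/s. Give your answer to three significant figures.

72000 s

β = v/c = (2.833×10^8 m/s)/(2.998×10⁸ m/s) = 0.944963.
With β = 0.944963, γ = 1/√(1 − 0.944963²) = 1/√0.1070449 = 3.0564.
The moving clock records proper time: Δτ = Δt/γ = 220000/3.0564 = 72000 s.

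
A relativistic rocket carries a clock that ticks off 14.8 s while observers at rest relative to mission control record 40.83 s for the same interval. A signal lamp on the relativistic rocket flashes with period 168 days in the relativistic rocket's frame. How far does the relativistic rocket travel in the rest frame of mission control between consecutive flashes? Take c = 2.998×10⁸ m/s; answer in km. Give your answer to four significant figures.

From Δt = γΔτ: γ = 40.83/14.8 = 2.75878.
β = √(1 − 1/γ²) = 0.93199. Lab-frame period = γτ = 2.75878×168 days = 463.48 days. Distance = βc × γτ = 0.93199 × 2.998×10⁸ m/s × 40044672 s = 1.1189×10^16 m = 1.119×10^13 km.

1.119×10^13 km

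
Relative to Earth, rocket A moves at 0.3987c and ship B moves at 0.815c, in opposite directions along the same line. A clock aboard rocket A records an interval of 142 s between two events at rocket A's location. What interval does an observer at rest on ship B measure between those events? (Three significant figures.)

Transform rocket A's velocity into ship B's frame: (0.3987 + 0.815)/(1 + 0.3987·0.815) = 1.2137/1.3249405, so the relative speed is 0.91604c.
At |u| = 0.91604c, γ = (1 − 0.839129)^(−1/2) = 2.4932.
The clock on rocket A records proper time, so ship B measures Δt = γΔτ = 2.4932 × 142 = 354 s.

354 s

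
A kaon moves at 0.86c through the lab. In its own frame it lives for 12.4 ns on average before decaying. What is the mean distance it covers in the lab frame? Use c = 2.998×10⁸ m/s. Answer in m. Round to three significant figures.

With β = 0.86, γ = 1/√(1 − 0.86²) = 1/√0.2604 = 1.9597.
Lab-frame lifetime: Δt = γτ = 1.9597 × 12.4 ns = 24.3 ns.
Distance: d = vΔt = 0.86 × 2.998×10⁸ m/s × 2.4300×10^-8 s = 6.27 m.

6.27 m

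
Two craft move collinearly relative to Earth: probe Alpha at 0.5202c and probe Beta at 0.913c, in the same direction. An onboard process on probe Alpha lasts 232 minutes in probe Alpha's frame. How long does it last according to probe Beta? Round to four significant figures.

349.6 minutes

The velocity of probe Alpha relative to probe Beta is (0.5202 − 0.913)c / (1 − 0.5202×0.913) = −0.74811c; relative speed 0.74811c.
γ for this relative speed: γ = 1/√(1 − 0.559669) = 1.507.
The clock on probe Alpha records proper time, so probe Beta measures Δt = γΔτ = 1.507 × 232 = 349.6 minutes.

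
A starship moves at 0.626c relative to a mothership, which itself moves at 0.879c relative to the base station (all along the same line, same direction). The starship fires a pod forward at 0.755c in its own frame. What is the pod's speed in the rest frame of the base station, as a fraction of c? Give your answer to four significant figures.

Apply u = (u'+v)/(1+u'v) twice. Pod in the mothership frame: (0.755+0.626)/(1+0.755·0.626) = 1.381/1.47263 = 0.93778c.
That velocity, transformed to the rest frame of the base station: (0.93778+0.879)/(1+0.93778·0.879) = 1.81678/1.82430862 = 0.99587c.

0.9959c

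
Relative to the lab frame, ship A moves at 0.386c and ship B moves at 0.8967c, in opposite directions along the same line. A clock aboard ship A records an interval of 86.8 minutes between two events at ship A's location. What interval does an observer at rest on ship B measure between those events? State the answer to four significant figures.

Transform ship A's velocity into ship B's frame: (0.386 + 0.8967)/(1 + 0.386·0.8967) = 1.2827/1.3461262, so the relative speed is 0.95288c.
γ for this relative speed: γ = 1/√(1 − 0.90798) = 3.2965.
The clock on ship A records proper time, so ship B measures Δt = γΔτ = 3.2965 × 86.8 = 286.1 minutes.

286.1 minutes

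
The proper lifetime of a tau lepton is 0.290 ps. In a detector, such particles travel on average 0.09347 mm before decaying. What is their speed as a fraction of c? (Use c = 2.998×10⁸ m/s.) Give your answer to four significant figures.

0.7322c

Lab distance = (lab lifetime)·v = γτ·βc, so βγ = d/(cτ) = 9.347×10^-5/(2.998×10⁸ × 2.900×10^-13) = 1.0751.
With βγ = 1.0751: γ² = 1 + (βγ)² = 2.15584, and β = (βγ)/γ = 1.0751/1.46828 = 0.7322.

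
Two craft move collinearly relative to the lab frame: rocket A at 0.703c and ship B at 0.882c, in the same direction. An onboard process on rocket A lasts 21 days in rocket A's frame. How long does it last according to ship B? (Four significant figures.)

Speed of rocket A in ship B's frame: u = (v_A − v_B)/(1 − v_A v_B/c²) = (0.703 − 0.882)/(1 − 0.703×0.882) = −0.179/0.379954 = −0.47111; |u| = 0.47111c.
At |u| = 0.47111c, γ = (1 − 0.221945)^(−1/2) = 1.1337.
Rocket A's interval is proper; time dilation gives Δt_B = γΔτ = 1.1337 × 21 days = 23.81 days.

23.81 days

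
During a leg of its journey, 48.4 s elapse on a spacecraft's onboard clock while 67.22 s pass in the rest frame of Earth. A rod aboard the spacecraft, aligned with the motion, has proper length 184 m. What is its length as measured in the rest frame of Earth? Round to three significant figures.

From Δt = γΔτ: γ = 67.22/48.4 = 1.38884.
L = L₀/γ = 184/1.38884 = 132 m.

132 m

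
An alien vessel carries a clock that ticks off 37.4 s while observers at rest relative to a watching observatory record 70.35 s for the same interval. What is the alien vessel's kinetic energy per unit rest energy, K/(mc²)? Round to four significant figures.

0.8810

γ = Δt/Δτ = 70.35/37.4 = 1.88102.
Since K = (γ−1)mc², K/(mc²) = 1.88102 − 1 = 0.8810.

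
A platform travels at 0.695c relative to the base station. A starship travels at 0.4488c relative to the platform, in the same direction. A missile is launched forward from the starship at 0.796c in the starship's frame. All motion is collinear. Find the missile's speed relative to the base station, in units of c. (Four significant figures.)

0.9846c

Compose velocities in two stages. Stage 1 (into S'): u₁ = (0.796+0.4488)/(1+0.796×0.4488) = 0.91715.
Stage 2 (into S): u = (0.91715+0.695)/(1+0.91715×0.695) = 0.98457, so the speed is 0.9846c.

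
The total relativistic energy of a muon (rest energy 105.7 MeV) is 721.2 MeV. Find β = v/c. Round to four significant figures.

Total energy E = γmc² gives γ = 721.2/105.7 = 6.8231.
Hence β = √(1 − 1/γ²) = √(1 − 0.0214801) = √0.9785199 = 0.9892.

0.9892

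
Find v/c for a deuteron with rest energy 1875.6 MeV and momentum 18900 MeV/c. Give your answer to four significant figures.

0.9951

pc/(mc²) = 18900/1875.6 = 10.077 = βγ = β/√(1−β²).
So β² = x²/(1 + x²) with x = 10.077: x² = 101.546, β² = 101.546/102.546 = 0.990248, β = 0.9951.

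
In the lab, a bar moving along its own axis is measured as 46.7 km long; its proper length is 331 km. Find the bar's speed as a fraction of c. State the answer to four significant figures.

0.9900c

Length contraction gives γ = L₀/L = 331/46.7 = 7.0878.
β = √(1 − 1/γ²) = √0.980094 = 0.9900.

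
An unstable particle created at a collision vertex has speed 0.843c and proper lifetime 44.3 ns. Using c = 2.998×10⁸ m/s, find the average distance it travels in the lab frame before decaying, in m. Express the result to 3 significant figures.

β² = 0.710649, so γ = 1/√0.289351 = 1.859.
Lab-frame lifetime: Δt = γτ = 1.859 × 44.3 ns = 82.354 ns.
Distance: d = vΔt = 0.843 × 2.998×10⁸ m/s × 8.2354×10^-8 s = 20.8 m.

20.8 m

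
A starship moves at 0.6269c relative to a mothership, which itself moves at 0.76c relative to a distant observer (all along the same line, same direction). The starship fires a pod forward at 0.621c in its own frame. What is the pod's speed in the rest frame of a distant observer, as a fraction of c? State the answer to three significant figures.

0.985c

Apply u = (u'+v)/(1+u'v) twice. Pod in the mothership frame: (0.621+0.6269)/(1+0.621·0.6269) = 1.2479/1.3893049 = 0.89822c.
That velocity, transformed to the rest frame of a distant observer: (0.89822+0.76)/(1+0.89822·0.76) = 1.65822/1.6826472 = 0.98548c.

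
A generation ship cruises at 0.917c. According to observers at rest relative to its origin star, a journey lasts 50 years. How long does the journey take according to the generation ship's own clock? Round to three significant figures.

19.9 years

Lorentz factor: γ = (1 − 0.840889)^(−1/2) = 2.507.
The generation ship's clock runs slow as seen from its origin star, so Δτ = Δt/γ = 50/2.507 = 19.9 years.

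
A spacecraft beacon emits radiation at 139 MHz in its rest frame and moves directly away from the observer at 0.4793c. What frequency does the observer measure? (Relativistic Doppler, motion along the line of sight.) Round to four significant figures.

82.47 MHz

Relativistic Doppler (source moving away): f_obs = f_src · √((1−β)/(1+β)).
With β = 0.4793: factor = √(0.5207/1.4793) = 0.59329.
f_obs = 139 × 0.59329 = 82.47 MHz.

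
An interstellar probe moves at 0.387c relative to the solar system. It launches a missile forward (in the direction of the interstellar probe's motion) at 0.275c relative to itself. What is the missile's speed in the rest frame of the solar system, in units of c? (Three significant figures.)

0.598c

In units of c, u = (u' + v)/(1 + u'v) with u' = 0.275 and v = 0.387.
Numerator: 0.275 + 0.387 = 0.662. Denominator: 1 + (0.275)(0.387) = 1.106425.
u = 0.662/1.106425 = 0.59832, so the speed is 0.598c.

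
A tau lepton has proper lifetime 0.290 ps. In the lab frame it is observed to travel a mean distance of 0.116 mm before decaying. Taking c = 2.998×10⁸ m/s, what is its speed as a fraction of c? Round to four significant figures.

Let x = d/(cτ) = 1.160×10^-4 m / (2.998×10⁸ m/s × 2.900×10^-13 s) = 1.3342. Since d = βγcτ, x = βγ = β/√(1−β²).
Solving: β² = x²/(1+x²) = 1.78009/2.78009 = 0.640299, so β = 0.8002.

0.8002c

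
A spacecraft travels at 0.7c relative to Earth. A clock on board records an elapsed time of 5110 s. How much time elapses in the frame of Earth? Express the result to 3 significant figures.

Lorentz factor: γ = (1 − 0.49)^(−1/2) = 1.4003.
The onboard clock measures proper time, so the interval in the rest frame of Earth is dilated: Δt = γ·Δτ = 1.4003 × 5110 s = 7160 s.

7160 s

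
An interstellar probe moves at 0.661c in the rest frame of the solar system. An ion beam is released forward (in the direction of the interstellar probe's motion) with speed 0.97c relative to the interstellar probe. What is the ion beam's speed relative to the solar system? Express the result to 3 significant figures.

0.994c

In units of c, u = (u' + v)/(1 + u'v) with u' = 0.97 and v = 0.661.
Numerator: 0.97 + 0.661 = 1.631. Denominator: 1 + (0.97)(0.661) = 1.64117.
u = 1.631/1.64117 = 0.9938, so the speed is 0.994c.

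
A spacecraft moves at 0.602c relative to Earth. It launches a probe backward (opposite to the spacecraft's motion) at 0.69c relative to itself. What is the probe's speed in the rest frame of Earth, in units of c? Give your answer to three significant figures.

0.151c

Relativistic velocity addition: u = (u' + v)/(1 + u'v/c²), with u' = −0.69c and v = 0.602c.
Numerator: −0.69 + 0.602 = −0.088. Denominator: 1 + (−0.69)(0.602) = 0.58462.
u = −0.088/0.58462 = −0.15053, so the speed is 0.151c.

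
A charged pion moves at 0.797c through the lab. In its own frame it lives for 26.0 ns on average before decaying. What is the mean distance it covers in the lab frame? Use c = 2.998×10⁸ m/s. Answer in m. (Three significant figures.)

10.3 m

γ = 1/√(1 − β²) = 1/√(1 − 0.635209) = 1/√0.364791 = 1/0.603979 = 1.6557.
Lab-frame lifetime: Δt = γτ = 1.6557 × 26.0 ns = 43.048 ns.
Distance: d = vΔt = 0.797 × 2.998×10⁸ m/s × 4.3048×10^-8 s = 10.3 m.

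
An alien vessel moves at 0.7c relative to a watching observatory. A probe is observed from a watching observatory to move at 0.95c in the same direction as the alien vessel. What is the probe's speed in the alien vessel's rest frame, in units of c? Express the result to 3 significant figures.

0.746c

Transform to the alien vessel's frame: u' = (u − v)/(1 − uv/c²).
u' = (0.95 − 0.7)/(1 − 0.95×0.7) = 0.25/0.335 = 0.74627.
Speed in the alien vessel's frame: 0.746c (in the same direction).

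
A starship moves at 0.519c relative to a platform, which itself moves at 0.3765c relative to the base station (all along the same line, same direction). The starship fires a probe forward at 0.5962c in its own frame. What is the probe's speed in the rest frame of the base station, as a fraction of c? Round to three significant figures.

First combine the probe and starship (S''→S'): u₁ = (0.5962 + 0.519)/(1 + 0.5962×0.519) = 1.1152/1.3094278 = 0.85167.
Then combine with the platform (S'→S): u = (0.85167 + 0.3765)/(1 + 0.85167×0.3765) = 1.22817/1.320653755 = 0.92997.

0.930c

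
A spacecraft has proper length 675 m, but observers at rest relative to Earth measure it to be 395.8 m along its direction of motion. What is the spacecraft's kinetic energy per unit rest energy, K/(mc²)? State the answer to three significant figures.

Length contraction gives γ = L₀/L = 675/395.8 = 1.70541.
Since K = (γ−1)mc², K/(mc²) = 1.70541 − 1 = 0.705.

0.705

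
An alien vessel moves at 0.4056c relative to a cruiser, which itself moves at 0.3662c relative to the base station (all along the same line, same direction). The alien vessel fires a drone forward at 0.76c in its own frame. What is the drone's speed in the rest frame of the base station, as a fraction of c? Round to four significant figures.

First combine the drone and alien vessel (S''→S'): u₁ = (0.76 + 0.4056)/(1 + 0.76×0.4056) = 1.1656/1.308256 = 0.89096.
Then combine with the cruiser (S'→S): u = (0.89096 + 0.3662)/(1 + 0.89096×0.3662) = 1.25716/1.326269552 = 0.94789.

0.9479c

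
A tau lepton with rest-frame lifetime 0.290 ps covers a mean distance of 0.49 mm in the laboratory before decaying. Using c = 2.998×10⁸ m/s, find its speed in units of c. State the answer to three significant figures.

0.985c

d = βγcτ ⇒ βγ = d/(cτ) = 4.900×10^-4 m / (8.6942×10^-5 m) = 5.6359.
β = (βγ)/√(1+(βγ)²) = 5.6359/√32.7634 = 0.985.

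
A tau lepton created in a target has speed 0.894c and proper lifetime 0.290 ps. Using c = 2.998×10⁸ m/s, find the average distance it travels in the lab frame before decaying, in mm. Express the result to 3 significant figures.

0.173 mm

Lorentz factor: γ = (1 − 0.799236)^(−1/2) = 2.2318.
Lab-frame lifetime: Δt = γτ = 2.2318 × 0.290 ps = 0.64722 ps.
Distance: d = vΔt = 0.894 × 2.998×10⁸ m/s × 6.4722×10^-13 s = 1.73×10^-4 m = 0.173 mm.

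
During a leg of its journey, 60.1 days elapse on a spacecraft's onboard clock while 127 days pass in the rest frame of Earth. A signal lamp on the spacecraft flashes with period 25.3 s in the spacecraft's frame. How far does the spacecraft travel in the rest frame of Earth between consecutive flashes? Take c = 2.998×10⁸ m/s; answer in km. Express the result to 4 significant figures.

The time-dilation ratio gives γ = 127/60.1 = 2.11314.
β = √(1 − 1/γ²) = 0.88094. Lab-frame period = γτ = 2.11314×25.3 s = 53.462 s. Distance = βc × γτ = 0.88094 × 2.998×10⁸ m/s × 53.462 s = 1.4120×10^10 m = 1.412×10^7 km.

1.412×10^7 km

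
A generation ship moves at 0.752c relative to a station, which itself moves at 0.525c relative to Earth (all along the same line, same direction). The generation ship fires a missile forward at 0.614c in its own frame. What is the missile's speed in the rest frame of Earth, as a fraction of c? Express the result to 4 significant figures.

0.9791c

Compose velocities in two stages. Stage 1 (into S'): u₁ = (0.614+0.752)/(1+0.614×0.752) = 0.93451.
Stage 2 (into S): u = (0.93451+0.525)/(1+0.93451×0.525) = 0.97913, so the speed is 0.9791c.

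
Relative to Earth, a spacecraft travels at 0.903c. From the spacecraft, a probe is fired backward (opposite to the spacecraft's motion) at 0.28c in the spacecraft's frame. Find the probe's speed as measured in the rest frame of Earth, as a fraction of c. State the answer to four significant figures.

Relativistic velocity addition: u = (u' + v)/(1 + u'v/c²), with u' = −0.28c and v = 0.903c.
Numerator: −0.28 + 0.903 = 0.623. Denominator: 1 + (−0.28)(0.903) = 0.74716.
u = 0.623/0.74716 = 0.83382, so the speed is 0.8338c.

0.8338c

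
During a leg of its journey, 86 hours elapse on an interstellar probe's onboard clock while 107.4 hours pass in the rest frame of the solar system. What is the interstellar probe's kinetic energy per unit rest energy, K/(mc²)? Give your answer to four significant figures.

γ = Δt/Δτ = 107.4/86 = 1.24884.
Since K = (γ−1)mc², K/(mc²) = 1.24884 − 1 = 0.2488.

0.2488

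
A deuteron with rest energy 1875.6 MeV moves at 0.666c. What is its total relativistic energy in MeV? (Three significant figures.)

2510 MeV

γ = 1/√(1 − β²) = 1/√(1 − 0.443556) = 1/√0.556444 = 1/0.745952 = 1.3406.
Total energy: E = γmc² = 1.3406 × 1875.6 MeV = 2510 MeV.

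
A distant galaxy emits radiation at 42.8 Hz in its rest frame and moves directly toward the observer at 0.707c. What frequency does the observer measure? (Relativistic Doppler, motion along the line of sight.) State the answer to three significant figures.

103 Hz

Relativistic Doppler (source moving toward): f_obs = f_src · √((1+β)/(1−β)).
With β = 0.707: factor = √(1.707/0.293) = 2.4137.
f_obs = 42.8 × 2.4137 = 103 Hz.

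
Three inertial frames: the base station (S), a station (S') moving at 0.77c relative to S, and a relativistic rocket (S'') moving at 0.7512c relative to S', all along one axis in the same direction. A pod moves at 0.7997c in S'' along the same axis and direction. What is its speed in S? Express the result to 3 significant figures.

0.996c

First combine the pod and relativistic rocket (S''→S'): u₁ = (0.7997 + 0.7512)/(1 + 0.7997×0.7512) = 1.5509/1.60073464 = 0.96887.
Then combine with the station (S'→S): u = (0.96887 + 0.77)/(1 + 0.96887×0.77) = 1.73887/1.7460299 = 0.9959.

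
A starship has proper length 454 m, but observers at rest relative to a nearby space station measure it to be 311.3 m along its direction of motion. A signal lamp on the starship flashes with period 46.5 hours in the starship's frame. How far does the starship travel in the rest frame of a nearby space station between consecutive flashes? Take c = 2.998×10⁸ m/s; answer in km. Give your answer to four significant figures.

γ = L₀/L = 454/311.3 = 1.4584.
β = √(1 − 1/γ²) = 0.7279. Lab-frame period = γτ = 1.4584×46.5 hours = 67.816 hours. Distance = βc × γτ = 0.7279 × 2.998×10⁸ m/s × 244137.6 s = 5.3277×10^13 m = 5.328×10^10 km.

5.328×10^10 km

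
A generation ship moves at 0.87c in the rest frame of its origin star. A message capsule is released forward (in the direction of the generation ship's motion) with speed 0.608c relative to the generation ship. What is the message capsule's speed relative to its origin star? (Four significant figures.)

Relativistic velocity addition: u = (u' + v)/(1 + u'v/c²), with u' = 0.608c and v = 0.87c.
Numerator: 0.608 + 0.87 = 1.478. Denominator: 1 + (0.608)(0.87) = 1.52896.
u = 1.478/1.52896 = 0.96667, so the speed is 0.9667c.

0.9667c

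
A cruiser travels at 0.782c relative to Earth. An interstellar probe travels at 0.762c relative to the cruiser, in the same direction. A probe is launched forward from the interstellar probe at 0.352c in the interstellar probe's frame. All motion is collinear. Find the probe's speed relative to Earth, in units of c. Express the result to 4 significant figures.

Apply u = (u'+v)/(1+u'v) twice. Probe in the cruiser frame: (0.352+0.762)/(1+0.352·0.762) = 1.114/1.268224 = 0.87839c.
That velocity, transformed to the rest frame of Earth: (0.87839+0.782)/(1+0.87839·0.782) = 1.66039/1.68690098 = 0.98428c.

0.9843c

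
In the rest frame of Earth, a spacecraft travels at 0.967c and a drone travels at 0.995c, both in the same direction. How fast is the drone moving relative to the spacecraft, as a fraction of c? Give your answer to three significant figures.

Transform to the spacecraft's frame: u' = (u − v)/(1 − uv/c²).
u' = (0.995 − 0.967)/(1 − 0.995×0.967) = 0.028/0.037835 = 0.74006.
Speed in the spacecraft's frame: 0.740c (in the same direction).

0.740c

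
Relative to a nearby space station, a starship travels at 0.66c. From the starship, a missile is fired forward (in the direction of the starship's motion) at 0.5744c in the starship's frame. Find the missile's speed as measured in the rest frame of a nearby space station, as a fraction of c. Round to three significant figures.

Relativistic velocity addition: u = (u' + v)/(1 + u'v/c²), with u' = 0.5744c and v = 0.66c.
Numerator: 0.5744 + 0.66 = 1.2344. Denominator: 1 + (0.5744)(0.66) = 1.379104.
u = 1.2344/1.379104 = 0.89507, so the speed is 0.895c.

0.895c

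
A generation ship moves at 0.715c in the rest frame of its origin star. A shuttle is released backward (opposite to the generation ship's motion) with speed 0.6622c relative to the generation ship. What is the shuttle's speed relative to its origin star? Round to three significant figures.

0.100c

In units of c, u = (u' + v)/(1 + u'v) with u' = −0.6622 and v = 0.715.
Numerator: −0.6622 + 0.715 = 0.0528. Denominator: 1 + (−0.6622)(0.715) = 0.526527.
u = 0.0528/0.526527 = 0.10028, so the speed is 0.100c.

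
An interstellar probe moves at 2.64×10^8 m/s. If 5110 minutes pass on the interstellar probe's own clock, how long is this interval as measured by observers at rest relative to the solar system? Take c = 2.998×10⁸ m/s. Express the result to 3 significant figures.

10800 minutes

β = v/c = (2.64×10^8 m/s)/(2.998×10⁸ m/s) = 0.880587.
γ = 1/√(1 − β²) = 1/√(1 − 0.7754335) = 1/√0.2245665 = 1/0.473885 = 2.1102.
The onboard clock measures proper time, so the interval in the rest frame of the solar system is dilated: Δt = γ·Δτ = 2.1102 × 5110 minutes = 10800 minutes.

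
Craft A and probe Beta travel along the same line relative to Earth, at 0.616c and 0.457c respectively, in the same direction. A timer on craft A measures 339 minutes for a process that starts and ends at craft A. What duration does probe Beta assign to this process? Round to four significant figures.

347.6 minutes

Transform craft A's velocity into probe Beta's frame: (0.616 − 0.457)/(1 − 0.616·0.457) = 0.159/0.718488, so the relative speed is 0.2213c.
γ for this relative speed: γ = 1/√(1 − 0.0489737) = 1.0254.
The clock on craft A records proper time, so probe Beta measures Δt = γΔτ = 1.0254 × 339 = 347.6 minutes.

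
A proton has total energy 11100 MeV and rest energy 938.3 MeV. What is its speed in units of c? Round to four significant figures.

Total energy E = γmc² gives γ = 11100/938.3 = 11.83.
Hence β = √(1 − 1/γ²) = √(1 − 0.00714547) = √0.99285453 = 0.9964.

0.9964c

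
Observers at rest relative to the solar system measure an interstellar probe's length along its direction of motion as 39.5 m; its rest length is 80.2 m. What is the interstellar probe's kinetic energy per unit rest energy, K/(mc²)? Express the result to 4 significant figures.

γ = L₀/L = 80.2/39.5 = 2.03038.
K/(mc²) = γ − 1 = 2.03038 − 1 = 1.030.

1.030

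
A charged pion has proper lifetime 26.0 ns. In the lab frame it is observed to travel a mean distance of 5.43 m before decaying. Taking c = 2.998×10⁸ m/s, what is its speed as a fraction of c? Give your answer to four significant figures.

d = βγcτ ⇒ βγ = d/(cτ) = 5.430 m / (7.7948 m) = 0.69662.
β = (βγ)/√(1+(βγ)²) = 0.69662/√1.485279 = 0.5716.

0.5716c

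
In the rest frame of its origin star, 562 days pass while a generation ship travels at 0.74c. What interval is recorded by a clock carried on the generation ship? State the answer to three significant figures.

378 days

γ = 1/√(1 − β²) = 1/√(1 − 0.5476) = 1/√0.4524 = 1/0.672607 = 1.4868.
The moving clock records proper time: Δτ = Δt/γ = 562/1.4868 = 378 days.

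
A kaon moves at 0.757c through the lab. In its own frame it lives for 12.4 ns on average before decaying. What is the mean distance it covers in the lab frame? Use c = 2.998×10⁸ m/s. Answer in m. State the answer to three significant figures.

With β = 0.757, γ = 1/√(1 − 0.757²) = 1/√0.426951 = 1.5304.
Lab-frame lifetime: Δt = γτ = 1.5304 × 12.4 ns = 18.977 ns.
Distance: d = vΔt = 0.757 × 2.998×10⁸ m/s × 1.8977×10^-8 s = 4.31 m.

4.31 m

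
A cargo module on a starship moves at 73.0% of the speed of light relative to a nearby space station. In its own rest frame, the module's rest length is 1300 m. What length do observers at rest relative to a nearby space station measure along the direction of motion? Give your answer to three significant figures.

β² = 0.5329, so γ = 1/√0.4671 = 1.4632.
Length contraction: L = L₀/γ = 1300/1.4632 = 888 m.

888 m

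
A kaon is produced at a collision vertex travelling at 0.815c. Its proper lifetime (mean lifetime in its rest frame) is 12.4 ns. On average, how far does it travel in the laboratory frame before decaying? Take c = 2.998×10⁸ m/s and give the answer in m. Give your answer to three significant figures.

Lorentz factor: γ = (1 − 0.664225)^(−1/2) = 1.7257.
Lab-frame lifetime: Δt = γτ = 1.7257 × 12.4 ns = 21.399 ns.
Distance: d = vΔt = 0.815 × 2.998×10⁸ m/s × 2.1399×10^-8 s = 5.23 m.

5.23 m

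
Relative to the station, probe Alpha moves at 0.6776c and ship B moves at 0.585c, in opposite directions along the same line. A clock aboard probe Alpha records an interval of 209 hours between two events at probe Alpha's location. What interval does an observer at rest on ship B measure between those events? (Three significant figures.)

489 hours

The velocity of probe Alpha relative to ship B is (0.6776 + 0.585)c / (1 + 0.6776×0.585) = 0.90418c; relative speed 0.90418c.
At |u| = 0.90418c, γ = (1 − 0.817541)^(−1/2) = 2.3411.
The clock on probe Alpha records proper time, so ship B measures Δt = γΔτ = 2.3411 × 209 = 489 hours.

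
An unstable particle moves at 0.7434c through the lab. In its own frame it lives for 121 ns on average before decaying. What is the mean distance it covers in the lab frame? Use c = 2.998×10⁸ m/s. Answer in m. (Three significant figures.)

Lorentz factor: γ = (1 − 0.55264356)^(−1/2) = 1.4951.
Lab-frame lifetime: Δt = γτ = 1.4951 × 121 ns = 180.91 ns.
Distance: d = vΔt = 0.7434 × 2.998×10⁸ m/s × 1.8091×10^-7 s = 40.3 m.

40.3 m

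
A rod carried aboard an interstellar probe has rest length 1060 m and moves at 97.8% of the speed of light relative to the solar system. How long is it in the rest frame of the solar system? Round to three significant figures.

221 m

With β = 0.978, γ = 1/√(1 − 0.978²) = 1/√0.043516 = 4.7938.
Along the direction of motion the measured length is L₀/γ = 1060/4.7938 = 221 m.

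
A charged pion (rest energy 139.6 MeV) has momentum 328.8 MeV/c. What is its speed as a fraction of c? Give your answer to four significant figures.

0.9205c

pc/(mc²) = 328.8/139.6 = 2.3553 = βγ = β/√(1−β²).
So β² = x²/(1 + x²) with x = 2.3553: x² = 5.54744, β² = 5.54744/6.54744 = 0.847269, β = 0.9205.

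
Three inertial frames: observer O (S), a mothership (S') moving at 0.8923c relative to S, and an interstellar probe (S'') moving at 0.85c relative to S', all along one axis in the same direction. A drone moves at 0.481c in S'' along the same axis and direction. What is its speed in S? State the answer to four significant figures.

Compose velocities in two stages. Stage 1 (into S'): u₁ = (0.481+0.85)/(1+0.481×0.85) = 0.94474.
Stage 2 (into S): u = (0.94474+0.8923)/(1+0.94474×0.8923) = 0.99677, so the speed is 0.9968c.

0.9968c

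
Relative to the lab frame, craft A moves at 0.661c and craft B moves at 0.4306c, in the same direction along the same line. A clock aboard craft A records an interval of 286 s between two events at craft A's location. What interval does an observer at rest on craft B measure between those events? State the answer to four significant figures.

302.1 s

The velocity of craft A relative to craft B is (0.661 − 0.4306)c / (1 − 0.661×0.4306) = 0.32207c; relative speed 0.32207c.
At |u| = 0.32207c, γ = (1 − 0.103729)^(−1/2) = 1.0563.
Craft A's interval is proper; time dilation gives Δt_B = γΔτ = 1.0563 × 286 s = 302.1 s.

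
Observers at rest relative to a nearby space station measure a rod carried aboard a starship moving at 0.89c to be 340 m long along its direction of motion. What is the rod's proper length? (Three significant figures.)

746 m

With β = 0.89, γ = 1/√(1 − 0.89²) = 1/√0.2079 = 2.1932.
Proper length: L₀ = γ·L = 2.1932 × 340 = 746 m.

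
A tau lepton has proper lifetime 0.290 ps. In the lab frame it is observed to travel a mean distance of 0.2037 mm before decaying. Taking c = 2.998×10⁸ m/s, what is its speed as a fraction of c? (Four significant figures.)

0.9197c

d = βγcτ ⇒ βγ = d/(cτ) = 2.037×10^-4 m / (8.6942×10^-5 m) = 2.3429.
β = (βγ)/√(1+(βγ)²) = 2.3429/√6.48918 = 0.9197.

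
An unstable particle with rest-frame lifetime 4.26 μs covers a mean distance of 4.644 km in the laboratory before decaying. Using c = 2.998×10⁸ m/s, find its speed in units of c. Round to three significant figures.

Lab distance = (lab lifetime)·v = γτ·βc, so βγ = d/(cτ) = 4644/(2.998×10⁸ × 4.260×10^-6) = 3.6362.
With βγ = 3.6362: γ² = 1 + (βγ)² = 14.222, and β = (βγ)/γ = 3.6362/3.77121 = 0.964.

0.964c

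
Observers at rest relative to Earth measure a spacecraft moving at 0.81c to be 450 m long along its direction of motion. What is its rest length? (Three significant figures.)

β² = 0.6561, so γ = 1/√0.3439 = 1.7052.
Proper length: L₀ = γ·L = 1.7052 × 450 = 767 m.

767 m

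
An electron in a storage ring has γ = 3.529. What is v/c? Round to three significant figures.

0.959

β = √(1 − 1/γ²) = √(1 − 1/12.453841) = √0.919703 = 0.959.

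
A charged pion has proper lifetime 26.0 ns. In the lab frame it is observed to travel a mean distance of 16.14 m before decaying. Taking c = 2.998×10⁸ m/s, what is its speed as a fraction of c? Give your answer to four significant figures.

Let x = d/(cτ) = 16.14 m / (2.998×10⁸ m/s × 2.600×10^-8 s) = 2.0706. Since d = βγcτ, x = βγ = β/√(1−β²).
Solving: β² = x²/(1+x²) = 4.28738/5.28738 = 0.81087, so β = 0.9005.

0.9005c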